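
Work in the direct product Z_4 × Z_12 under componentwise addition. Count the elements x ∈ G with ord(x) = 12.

24

An element (a,b) has order lcm(ord(a), ord(b)); count pairs with lcm equal to 12.
Enumerating gives 24 such elements.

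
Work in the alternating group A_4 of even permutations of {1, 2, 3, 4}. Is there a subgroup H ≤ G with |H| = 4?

Yes

4 | 12. A subgroup of order 4 is {e, (1 2)(3 4), (1 3)(2 4), (1 4)(2 3)}.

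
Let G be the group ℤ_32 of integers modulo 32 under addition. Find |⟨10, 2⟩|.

|⟨10⟩| = 16 and |⟨2⟩| = 16, so |H| is a multiple of lcm(16, 16) = 16 and divides |G| = 32.
Closing under the operation: H = {0, 2, 4, 6, 8, 10, 12, 14, 16, 18, 20, 22, 24, 26, 28, 30}, so |H| = 16.

16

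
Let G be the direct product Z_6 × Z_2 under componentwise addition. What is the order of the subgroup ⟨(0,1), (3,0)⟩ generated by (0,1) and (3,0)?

4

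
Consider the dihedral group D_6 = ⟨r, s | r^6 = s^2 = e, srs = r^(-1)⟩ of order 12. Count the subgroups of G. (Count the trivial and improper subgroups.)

16

|G| = 12, so by Lagrange every subgroup order divides 12. Divisors: 1, 2, 3, 4, 6, 12.
Subgroups by order — order 1: 1; order 2: 7; order 3: 1; order 4: 3; order 6: 3; order 12: 1.
Total: 1 + 7 + 1 + 3 + 3 + 1 = 16.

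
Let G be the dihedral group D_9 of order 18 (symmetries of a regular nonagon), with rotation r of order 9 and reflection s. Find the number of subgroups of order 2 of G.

9

|G| = 18 and 2 | 18, so subgroups of order 2 are possible by Lagrange.
The subgroups of order 2 are: {e, r^2s}; {e, r^3s}; {e, r^4s}; {e, r^5s}; … (9 in all).
So G has 9 subgroups of order 2.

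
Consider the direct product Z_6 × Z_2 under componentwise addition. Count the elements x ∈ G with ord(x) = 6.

An element (a,b) has order lcm(ord(a), ord(b)); count pairs with lcm equal to 6.
Enumerating gives 6 such elements.

6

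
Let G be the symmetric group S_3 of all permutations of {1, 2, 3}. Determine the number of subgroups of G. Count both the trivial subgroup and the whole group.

|G| = 6, so by Lagrange every subgroup order divides 6. Divisors: 1, 2, 3, 6.
Subgroups by order — order 1: 1; order 2: 3; order 3: 1; order 6: 1.
Total: 1 + 3 + 1 + 1 = 6.

6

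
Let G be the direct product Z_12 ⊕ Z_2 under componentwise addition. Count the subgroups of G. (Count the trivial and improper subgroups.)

|G| = 24, so by Lagrange every subgroup order divides 24. Divisors: 1, 2, 3, 4, 6, 8, 12, 24.
Subgroups by order — order 1: 1; order 2: 3; order 3: 1; order 4: 3; order 6: 3; order 8: 1; order 12: 3; order 24: 1.
Total: 1 + 3 + 1 + 3 + 3 + 1 + 3 + 1 = 16.

16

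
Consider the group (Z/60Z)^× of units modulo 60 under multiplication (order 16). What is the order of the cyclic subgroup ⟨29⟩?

Compute successive powers of 29 mod 60: 29, 1; 29^2 ≡ 1 (mod 60).
So |⟨29⟩| = 2.

2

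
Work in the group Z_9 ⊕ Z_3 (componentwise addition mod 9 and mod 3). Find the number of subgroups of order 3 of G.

|G| = 27 and 3 | 27, so subgroups of order 3 are possible by Lagrange.
The subgroups of order 3 are: {(0,0), (0,1), (0,2)}; {(0,0), (3,0), (6,0)}; {(0,0), (3,1), (6,2)}; {(0,0), (3,2), (6,1)}.
So G has 4 subgroups of order 3.

4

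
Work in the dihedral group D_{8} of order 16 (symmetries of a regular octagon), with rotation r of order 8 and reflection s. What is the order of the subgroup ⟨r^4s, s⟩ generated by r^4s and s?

|⟨r^4s⟩| = 2 and |⟨s⟩| = 2, so |H| is a multiple of lcm(2, 2) = 2 and divides |G| = 16.
Closing under the operation: H = {e, r^4, s, r^4s}, so |H| = 4.

4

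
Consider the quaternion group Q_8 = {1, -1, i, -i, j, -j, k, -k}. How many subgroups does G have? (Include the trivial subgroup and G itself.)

6

|G| = 8, so by Lagrange every subgroup order divides 8. Divisors: 1, 2, 4, 8.
Subgroups by order — order 1: 1; order 2: 1; order 4: 3; order 8: 1.
Total: 1 + 1 + 3 + 1 = 6.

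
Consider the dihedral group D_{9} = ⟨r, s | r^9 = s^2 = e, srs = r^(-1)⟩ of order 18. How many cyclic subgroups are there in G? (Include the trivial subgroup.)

12

Each element a generates a cyclic subgroup ⟨a⟩; distinct elements may generate the same one (a cyclic group of order d has φ(d) generators).
Cyclic subgroups by order — order 1: 1; order 2: 9; order 3: 1; order 9: 1.
Total: 12.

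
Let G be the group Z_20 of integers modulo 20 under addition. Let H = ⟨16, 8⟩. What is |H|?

5

|⟨16⟩| = 5 and |⟨8⟩| = 5, so |H| is a multiple of lcm(5, 5) = 5 and divides |G| = 20.
Closing under the operation: H = {0, 4, 8, 12, 16}, so |H| = 5.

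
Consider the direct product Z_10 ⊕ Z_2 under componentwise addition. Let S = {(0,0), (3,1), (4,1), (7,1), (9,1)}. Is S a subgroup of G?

(9,1) ∈ S but its inverse (1,1) ∉ S, so S is not a subgroup.

No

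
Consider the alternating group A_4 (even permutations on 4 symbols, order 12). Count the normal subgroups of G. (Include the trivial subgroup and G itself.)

G has 10 subgroups. Checking conjugation-invariance by order — order 1: 1/1 normal; order 2: 0/3 normal; order 3: 0/4 normal; order 4: 1/1 normal; order 12: 1/1 normal.
Total normal subgroups: 3.

3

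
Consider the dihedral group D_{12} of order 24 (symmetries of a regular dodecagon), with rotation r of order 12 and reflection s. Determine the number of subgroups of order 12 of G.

3

|G| = 24 and 12 | 24, so subgroups of order 12 are possible by Lagrange.
The subgroups of order 12 are: {e, r, r^2, r^3, r^4, r^5, r^6, r^7, r^8, r^9, r^10, r^11}; {e, r^2, r^4, r^6, r^8, r^10, s, r^2s, r^4s, r^6s, r^8s, r^10s}; {e, r^2, r^4, r^6, r^8, r^10, rs, r^3s, r^5s, r^7s, r^9s, r^11s}.
So G has 3 subgroups of order 12.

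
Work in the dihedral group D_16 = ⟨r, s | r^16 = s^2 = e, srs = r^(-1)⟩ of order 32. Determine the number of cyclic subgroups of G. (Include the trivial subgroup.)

21

Group the elements of G by the cyclic subgroup they generate; each cyclic subgroup of order d accounts for φ(d) elements.
Cyclic subgroups by order — order 1: 1; order 2: 17; order 4: 1; order 8: 1; order 16: 1.
Total: 21.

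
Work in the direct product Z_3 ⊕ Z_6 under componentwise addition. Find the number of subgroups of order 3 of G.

|G| = 18 and 3 | 18, so subgroups of order 3 are possible by Lagrange.
The subgroups of order 3 are: {(0,0), (0,2), (0,4)}; {(0,0), (1,0), (2,0)}; {(0,0), (1,2), (2,4)}; {(0,0), (1,4), (2,2)}.
So G has 4 subgroups of order 3.

4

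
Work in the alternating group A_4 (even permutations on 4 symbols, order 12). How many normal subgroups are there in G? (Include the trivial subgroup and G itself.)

3

G has 10 subgroups. Checking conjugation-invariance by order — order 1: 1/1 normal; order 2: 0/3 normal; order 3: 0/4 normal; order 4: 1/1 normal; order 12: 1/1 normal.
Total normal subgroups: 3.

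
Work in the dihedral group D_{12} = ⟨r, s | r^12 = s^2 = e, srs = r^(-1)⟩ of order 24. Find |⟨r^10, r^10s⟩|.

|⟨r^10⟩| = 6 and |⟨r^10s⟩| = 2, so |H| is a multiple of lcm(6, 2) = 6 and divides |G| = 24.
Closing under the operation: H = {e, r^2, r^4, r^6, r^8, r^10, s, r^2s, r^4s, r^6s, r^8s, r^10s}, so |H| = 12.

12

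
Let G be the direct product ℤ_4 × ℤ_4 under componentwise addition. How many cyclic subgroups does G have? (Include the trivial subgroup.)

Group the elements of G by the cyclic subgroup they generate; each cyclic subgroup of order d accounts for φ(d) elements.
Cyclic subgroups by order — order 1: 1; order 2: 3; order 4: 6.
Total: 10.

10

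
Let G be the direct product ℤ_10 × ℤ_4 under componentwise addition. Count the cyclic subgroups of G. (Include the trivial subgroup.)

12

Group the elements of G by the cyclic subgroup they generate; each cyclic subgroup of order d accounts for φ(d) elements.
Cyclic subgroups by order — order 1: 1; order 2: 3; order 4: 2; order 5: 1; order 10: 3; order 20: 2.
Total: 12.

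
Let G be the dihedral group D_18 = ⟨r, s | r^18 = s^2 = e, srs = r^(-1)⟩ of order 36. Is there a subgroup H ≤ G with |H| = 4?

Yes

4 | 36. A subgroup of order 4 is {e, r^9, rs, r^10s}.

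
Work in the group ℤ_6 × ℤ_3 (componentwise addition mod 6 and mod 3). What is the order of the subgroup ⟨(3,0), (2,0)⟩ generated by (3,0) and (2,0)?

|⟨(3,0)⟩| = 2 and |⟨(2,0)⟩| = 3, so |H| is a multiple of lcm(2, 3) = 6 and divides |G| = 18.
Closing under the operation: H = {(0,0), (1,0), (2,0), (3,0), (4,0), (5,0)}, so |H| = 6.

6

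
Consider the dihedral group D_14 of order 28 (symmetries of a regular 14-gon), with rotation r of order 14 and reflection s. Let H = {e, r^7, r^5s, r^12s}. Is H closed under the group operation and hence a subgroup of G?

Yes

|H| = 4 divides |G| = 28, consistent with Lagrange.
H contains the identity, every element's inverse is in H, and H is closed under ·: it is a subgroup.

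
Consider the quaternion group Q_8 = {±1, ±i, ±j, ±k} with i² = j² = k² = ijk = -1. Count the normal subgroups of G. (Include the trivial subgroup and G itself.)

G has 6 subgroups. Checking conjugation-invariance by order — order 1: 1/1 normal; order 2: 1/1 normal; order 4: 3/3 normal; order 8: 1/1 normal.
Total normal subgroups: 6.

6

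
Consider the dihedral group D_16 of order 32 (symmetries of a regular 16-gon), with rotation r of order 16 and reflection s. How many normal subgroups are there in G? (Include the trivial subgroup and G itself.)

8

G has 36 subgroups. Checking conjugation-invariance by order — order 1: 1/1 normal; order 2: 1/17 normal; order 4: 1/9 normal; order 8: 1/5 normal; order 16: 3/3 normal; order 32: 1/1 normal.
Total normal subgroups: 8.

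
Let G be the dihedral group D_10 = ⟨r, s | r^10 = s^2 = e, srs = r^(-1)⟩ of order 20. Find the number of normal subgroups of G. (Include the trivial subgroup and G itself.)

7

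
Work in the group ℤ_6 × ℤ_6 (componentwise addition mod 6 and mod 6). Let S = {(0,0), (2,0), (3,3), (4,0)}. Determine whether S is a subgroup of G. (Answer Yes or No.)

Closure fails: (3,3) + (4,0) = (1,3) ∉ S. So S is not a subgroup.

No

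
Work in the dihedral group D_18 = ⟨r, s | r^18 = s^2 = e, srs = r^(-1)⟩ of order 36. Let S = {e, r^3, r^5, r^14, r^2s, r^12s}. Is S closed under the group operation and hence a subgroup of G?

No

r^5 ∈ S but its inverse r^13 ∉ S, so S is not a subgroup.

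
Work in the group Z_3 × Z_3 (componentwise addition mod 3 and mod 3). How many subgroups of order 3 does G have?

|G| = 9 and 3 | 9, so subgroups of order 3 are possible by Lagrange.
The subgroups of order 3 are: {(0,0), (0,1), (0,2)}; {(0,0), (1,0), (2,0)}; {(0,0), (1,1), (2,2)}; {(0,0), (1,2), (2,1)}.
So G has 4 subgroups of order 3.

4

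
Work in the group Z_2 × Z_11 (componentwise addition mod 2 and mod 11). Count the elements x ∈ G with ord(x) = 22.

10

An element (a,b) has order lcm(ord(a), ord(b)); count pairs with lcm equal to 22.
Enumerating gives 10 such elements.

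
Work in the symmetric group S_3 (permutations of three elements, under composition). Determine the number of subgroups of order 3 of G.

1

|G| = 6 and 3 | 6, so subgroups of order 3 are possible by Lagrange.
The subgroups of order 3 are: {e, (1 2 3), (1 3 2)}.
So G has 1 subgroup of order 3.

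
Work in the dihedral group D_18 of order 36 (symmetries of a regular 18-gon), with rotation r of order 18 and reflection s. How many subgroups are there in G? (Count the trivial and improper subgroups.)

45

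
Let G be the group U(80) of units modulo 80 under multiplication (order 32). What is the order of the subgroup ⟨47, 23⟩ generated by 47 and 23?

|⟨47⟩| = 4 and |⟨23⟩| = 4, so |H| is a multiple of lcm(4, 4) = 4 and divides |G| = 32.
Closing under the operation: H = {1, 7, 9, 23, 41, 47, 49, 63}, so |H| = 8.

8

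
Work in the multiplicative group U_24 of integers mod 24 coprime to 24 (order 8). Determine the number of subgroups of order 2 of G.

|G| = 8 and 2 | 8, so subgroups of order 2 are possible by Lagrange.
The subgroups of order 2 are: {1, 11}; {1, 13}; {1, 17}; {1, 19}; … (7 in all).
So G has 7 subgroups of order 2.

7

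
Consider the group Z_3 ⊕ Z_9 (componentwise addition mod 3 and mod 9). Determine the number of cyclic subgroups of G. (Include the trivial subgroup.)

A cyclic subgroup of order d is generated by each of its φ(d) elements of order d, so the cyclic subgroups of order d number (#elements of order d)/φ(d).
Cyclic subgroups by order — order 1: 1; order 3: 4; order 9: 3.
Total: 8.

8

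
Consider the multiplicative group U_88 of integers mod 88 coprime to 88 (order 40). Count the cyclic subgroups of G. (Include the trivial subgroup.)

Each element a generates a cyclic subgroup ⟨a⟩; distinct elements may generate the same one (a cyclic group of order d has φ(d) generators).
Cyclic subgroups by order — order 1: 1; order 2: 7; order 5: 1; order 10: 7.
Total: 16.

16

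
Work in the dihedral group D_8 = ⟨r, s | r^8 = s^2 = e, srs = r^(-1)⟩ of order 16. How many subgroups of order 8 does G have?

3

|G| = 16 and 8 | 16, so subgroups of order 8 are possible by Lagrange.
The subgroups of order 8 are: {e, r, r^2, r^3, r^4, r^5, r^6, r^7}; {e, r^2, r^4, r^6, s, r^2s, r^4s, r^6s}; {e, r^2, r^4, r^6, rs, r^3s, r^5s, r^7s}.
So G has 3 subgroups of order 8.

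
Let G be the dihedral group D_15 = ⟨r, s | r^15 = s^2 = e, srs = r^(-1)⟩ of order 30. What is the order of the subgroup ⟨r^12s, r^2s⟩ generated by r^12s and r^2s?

6

|⟨r^12s⟩| = 2 and |⟨r^2s⟩| = 2, so |H| is a multiple of lcm(2, 2) = 2 and divides |G| = 30.
Closing under the operation: H = {e, r^5, r^10, r^2s, r^7s, r^12s}, so |H| = 6.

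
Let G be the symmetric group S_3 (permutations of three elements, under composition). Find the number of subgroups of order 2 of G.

|G| = 6 and 2 | 6, so subgroups of order 2 are possible by Lagrange.
The subgroups of order 2 are: {e, (1 2)}; {e, (1 3)}; {e, (2 3)}.
So G has 3 subgroups of order 2.

3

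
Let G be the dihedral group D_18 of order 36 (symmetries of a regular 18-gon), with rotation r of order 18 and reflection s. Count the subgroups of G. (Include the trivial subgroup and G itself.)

|G| = 36, so by Lagrange every subgroup order divides 36. Divisors: 1, 2, 3, 4, 6, 9, 12, 18, 36.
Subgroups by order — order 1: 1; order 2: 19; order 3: 1; order 4: 9; order 6: 7; order 9: 1; order 12: 3; order 18: 3; order 36: 1.
Total: 1 + 19 + 1 + 9 + 7 + 1 + 3 + 3 + 1 = 45.

45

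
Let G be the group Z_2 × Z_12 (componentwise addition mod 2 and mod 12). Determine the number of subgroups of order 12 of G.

3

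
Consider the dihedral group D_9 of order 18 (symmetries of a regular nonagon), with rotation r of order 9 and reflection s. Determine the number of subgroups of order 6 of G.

3

|G| = 18 and 6 | 18, so subgroups of order 6 are possible by Lagrange.
The subgroups of order 6 are: {e, r^3, r^6, r^2s, r^5s, r^8s}; {e, r^3, r^6, s, r^3s, r^6s}; {e, r^3, r^6, rs, r^4s, r^7s}.
So G has 3 subgroups of order 6.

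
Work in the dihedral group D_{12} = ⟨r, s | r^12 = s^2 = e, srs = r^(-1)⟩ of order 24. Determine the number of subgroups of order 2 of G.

|G| = 24 and 2 | 24, so subgroups of order 2 are possible by Lagrange.
The subgroups of order 2 are: {e, r^10s}; {e, r^11s}; {e, r^2s}; {e, r^3s}; … (13 in all).
So G has 13 subgroups of order 2.

13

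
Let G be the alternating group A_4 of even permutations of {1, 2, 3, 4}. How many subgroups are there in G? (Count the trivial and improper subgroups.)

10

|G| = 12, so by Lagrange every subgroup order divides 12. Divisors: 1, 2, 3, 4, 6, 12.
Subgroups by order — order 1: 1; order 2: 3; order 3: 4; order 4: 1; order 6: 0; order 12: 1.
Total: 1 + 3 + 4 + 1 + 0 + 1 = 10.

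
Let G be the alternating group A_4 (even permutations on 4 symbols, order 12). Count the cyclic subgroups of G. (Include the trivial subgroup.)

8

Each element a generates a cyclic subgroup ⟨a⟩; distinct elements may generate the same one (a cyclic group of order d has φ(d) generators).
Cyclic subgroups by order — order 1: 1; order 2: 3; order 3: 4.
Total: 8.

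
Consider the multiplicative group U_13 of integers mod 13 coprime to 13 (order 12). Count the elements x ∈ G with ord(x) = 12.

4

The elements of order 12 are: 2, 6, 7, 11.
That's 4.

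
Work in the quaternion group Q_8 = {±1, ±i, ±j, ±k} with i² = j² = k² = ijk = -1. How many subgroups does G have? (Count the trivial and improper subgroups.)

|G| = 8, so by Lagrange every subgroup order divides 8. Divisors: 1, 2, 4, 8.
Subgroups by order — order 1: 1; order 2: 1; order 4: 3; order 8: 1.
Total: 1 + 1 + 3 + 1 = 6.

6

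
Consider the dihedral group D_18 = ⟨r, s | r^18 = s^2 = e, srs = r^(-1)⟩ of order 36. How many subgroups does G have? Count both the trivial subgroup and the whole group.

45

|G| = 36, so by Lagrange every subgroup order divides 36. Divisors: 1, 2, 3, 4, 6, 9, 12, 18, 36.
Subgroups by order — order 1: 1; order 2: 19; order 3: 1; order 4: 9; order 6: 7; order 9: 1; order 12: 3; order 18: 3; order 36: 1.
Total: 1 + 19 + 1 + 9 + 7 + 1 + 3 + 3 + 1 = 45.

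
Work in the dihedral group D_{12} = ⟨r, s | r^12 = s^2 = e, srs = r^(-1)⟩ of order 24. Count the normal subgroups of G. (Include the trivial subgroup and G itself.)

G has 34 subgroups. Checking conjugation-invariance by order — order 1: 1/1 normal; order 2: 1/13 normal; order 3: 1/1 normal; order 4: 1/7 normal; order 6: 1/5 normal; order 8: 0/3 normal; order 12: 3/3 normal; order 24: 1/1 normal.
Total normal subgroups: 9.

9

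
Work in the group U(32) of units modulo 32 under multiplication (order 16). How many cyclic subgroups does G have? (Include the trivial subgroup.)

8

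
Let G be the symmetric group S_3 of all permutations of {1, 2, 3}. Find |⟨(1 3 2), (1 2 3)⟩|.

|⟨(1 3 2)⟩| = 3 and |⟨(1 2 3)⟩| = 3, so |H| is a multiple of lcm(3, 3) = 3 and divides |G| = 6.
Closing under the operation: H = {e, (1 2 3), (1 3 2)}, so |H| = 3.

3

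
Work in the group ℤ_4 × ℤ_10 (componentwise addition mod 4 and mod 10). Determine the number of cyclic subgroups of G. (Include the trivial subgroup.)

A cyclic subgroup of order d is generated by each of its φ(d) elements of order d, so the cyclic subgroups of order d number (#elements of order d)/φ(d).
Cyclic subgroups by order — order 1: 1; order 2: 3; order 4: 2; order 5: 1; order 10: 3; order 20: 2.
Total: 12.

12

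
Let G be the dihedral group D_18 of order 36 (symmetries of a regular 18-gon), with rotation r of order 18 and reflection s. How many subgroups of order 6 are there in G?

7

|G| = 36 and 6 | 36, so subgroups of order 6 are possible by Lagrange.
The subgroups of order 6 are: {e, r^6, r^12, r^4s, r^10s, r^16s}; {e, r^6, r^12, r^5s, r^11s, r^17s}; {e, r^6, r^12, s, r^6s, r^12s}; {e, r^6, r^12, rs, r^7s, r^13s}; … (7 in all).
So G has 7 subgroups of order 6.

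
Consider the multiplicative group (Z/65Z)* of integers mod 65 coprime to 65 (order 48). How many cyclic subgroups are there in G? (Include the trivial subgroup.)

20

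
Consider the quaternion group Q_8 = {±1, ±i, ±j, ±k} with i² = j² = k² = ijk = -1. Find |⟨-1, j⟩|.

4

|⟨-1⟩| = 2 and |⟨j⟩| = 4, so |H| is a multiple of lcm(2, 4) = 4 and divides |G| = 8.
Closing under the operation: H = {1, -1, j, -j}, so |H| = 4.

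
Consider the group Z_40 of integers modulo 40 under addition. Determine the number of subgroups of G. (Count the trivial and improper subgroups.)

8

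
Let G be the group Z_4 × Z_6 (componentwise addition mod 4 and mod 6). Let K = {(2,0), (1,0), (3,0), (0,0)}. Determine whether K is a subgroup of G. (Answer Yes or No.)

Yes

|K| = 4 divides |G| = 24, consistent with Lagrange.
K contains the identity, every element's inverse is in K, and K is closed under +: it is a subgroup.
In fact K = ⟨(1,0)⟩.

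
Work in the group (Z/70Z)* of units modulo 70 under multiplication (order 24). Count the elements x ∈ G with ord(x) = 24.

0

No element of G has order 24 (even though 24 | 24).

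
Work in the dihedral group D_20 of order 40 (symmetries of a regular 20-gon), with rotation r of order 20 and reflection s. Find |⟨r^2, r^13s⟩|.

20

|⟨r^2⟩| = 10 and |⟨r^13s⟩| = 2, so |H| is a multiple of lcm(10, 2) = 10 and divides |G| = 40.
Closing under the operation: H = {e, r^2, r^4, r^6, r^8, r^10, r^12, r^14, r^16, r^18, rs, r^3s, r^5s, r^7s, r^9s, r^11s, r^13s, r^15s, r^17s, r^19s}, so |H| = 20.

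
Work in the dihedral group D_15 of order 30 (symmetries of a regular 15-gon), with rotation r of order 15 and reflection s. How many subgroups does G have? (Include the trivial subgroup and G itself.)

28

|G| = 30, so by Lagrange every subgroup order divides 30. Divisors: 1, 2, 3, 5, 6, 10, 15, 30.
Subgroups by order — order 1: 1; order 2: 15; order 3: 1; order 5: 1; order 6: 5; order 10: 3; order 15: 1; order 30: 1.
Total: 1 + 15 + 1 + 1 + 5 + 3 + 1 + 1 = 28.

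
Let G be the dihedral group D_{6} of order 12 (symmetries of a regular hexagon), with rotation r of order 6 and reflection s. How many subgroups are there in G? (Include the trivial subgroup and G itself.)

16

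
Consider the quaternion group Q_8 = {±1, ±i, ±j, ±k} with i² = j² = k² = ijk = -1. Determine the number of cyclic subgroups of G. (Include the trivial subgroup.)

Group the elements of G by the cyclic subgroup they generate; each cyclic subgroup of order d accounts for φ(d) elements.
Cyclic subgroups by order — order 1: 1; order 2: 1; order 4: 3.
Total: 5.

5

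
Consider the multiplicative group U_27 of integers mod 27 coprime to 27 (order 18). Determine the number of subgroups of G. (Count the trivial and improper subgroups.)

6

|G| = 18, so by Lagrange every subgroup order divides 18. Divisors: 1, 2, 3, 6, 9, 18.
Subgroups by order — order 1: 1; order 2: 1; order 3: 1; order 6: 1; order 9: 1; order 18: 1.
Total: 1 + 1 + 1 + 1 + 1 + 1 = 6.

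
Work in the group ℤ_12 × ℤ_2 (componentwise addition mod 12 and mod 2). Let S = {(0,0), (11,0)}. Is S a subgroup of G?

No

(11,0) ∈ S but its inverse (1,0) ∉ S, so S is not a subgroup.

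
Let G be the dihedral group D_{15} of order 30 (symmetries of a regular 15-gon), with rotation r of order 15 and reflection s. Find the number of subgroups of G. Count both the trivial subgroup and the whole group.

28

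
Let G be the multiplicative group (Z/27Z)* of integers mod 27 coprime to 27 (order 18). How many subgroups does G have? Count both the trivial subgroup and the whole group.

|G| = 18, so by Lagrange every subgroup order divides 18. Divisors: 1, 2, 3, 6, 9, 18.
Subgroups by order — order 1: 1; order 2: 1; order 3: 1; order 6: 1; order 9: 1; order 18: 1.
Total: 1 + 1 + 1 + 1 + 1 + 1 = 6.

6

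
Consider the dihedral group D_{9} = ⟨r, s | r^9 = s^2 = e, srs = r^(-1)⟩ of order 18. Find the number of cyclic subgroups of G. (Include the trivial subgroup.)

12

Group the elements of G by the cyclic subgroup they generate; each cyclic subgroup of order d accounts for φ(d) elements.
Cyclic subgroups by order — order 1: 1; order 2: 9; order 3: 1; order 9: 1.
Total: 12.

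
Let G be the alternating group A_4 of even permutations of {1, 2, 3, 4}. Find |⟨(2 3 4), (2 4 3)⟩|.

3

|⟨(2 3 4)⟩| = 3 and |⟨(2 4 3)⟩| = 3, so |H| is a multiple of lcm(3, 3) = 3 and divides |G| = 12.
Closing under the operation: H = {e, (2 3 4), (2 4 3)}, so |H| = 3.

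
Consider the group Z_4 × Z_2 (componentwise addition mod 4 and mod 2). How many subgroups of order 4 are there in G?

3

|G| = 8 and 4 | 8, so subgroups of order 4 are possible by Lagrange.
The subgroups of order 4 are: {(0,0), (0,1), (2,0), (2,1)}; {(0,0), (1,0), (2,0), (3,0)}; {(0,0), (1,1), (2,0), (3,1)}.
So G has 3 subgroups of order 4.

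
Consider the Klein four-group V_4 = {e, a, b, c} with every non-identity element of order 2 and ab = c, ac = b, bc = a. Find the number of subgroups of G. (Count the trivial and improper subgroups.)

|G| = 4, so by Lagrange every subgroup order divides 4. Divisors: 1, 2, 4.
Subgroups by order — order 1: 1; order 2: 3; order 4: 1.
Total: 1 + 3 + 1 = 5.

5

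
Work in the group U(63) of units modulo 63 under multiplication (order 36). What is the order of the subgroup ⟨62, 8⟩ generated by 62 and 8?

|⟨62⟩| = 2 and |⟨8⟩| = 2, so |H| is a multiple of lcm(2, 2) = 2 and divides |G| = 36.
Closing under the operation: H = {1, 8, 55, 62}, so |H| = 4.

4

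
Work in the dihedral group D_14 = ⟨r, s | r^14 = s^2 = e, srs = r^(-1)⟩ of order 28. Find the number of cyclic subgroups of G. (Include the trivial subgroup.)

18

Each element a generates a cyclic subgroup ⟨a⟩; distinct elements may generate the same one (a cyclic group of order d has φ(d) generators).
Cyclic subgroups by order — order 1: 1; order 2: 15; order 7: 1; order 14: 1.
Total: 18.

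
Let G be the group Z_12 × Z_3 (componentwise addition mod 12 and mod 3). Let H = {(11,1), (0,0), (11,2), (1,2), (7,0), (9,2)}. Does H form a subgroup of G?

No

(11,2) ∈ H but its inverse (1,1) ∉ H, so H is not a subgroup.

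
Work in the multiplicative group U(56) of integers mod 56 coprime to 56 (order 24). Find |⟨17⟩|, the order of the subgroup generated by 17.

6

Compute successive powers of 17 mod 56: 17, 9, 41, 25, 33, 1; 17^6 ≡ 1 (mod 56).
So |⟨17⟩| = 6.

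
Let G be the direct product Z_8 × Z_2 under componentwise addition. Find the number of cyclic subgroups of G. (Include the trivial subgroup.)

8

Each element a generates a cyclic subgroup ⟨a⟩; distinct elements may generate the same one (a cyclic group of order d has φ(d) generators).
Cyclic subgroups by order — order 1: 1; order 2: 3; order 4: 2; order 8: 2.
Total: 8.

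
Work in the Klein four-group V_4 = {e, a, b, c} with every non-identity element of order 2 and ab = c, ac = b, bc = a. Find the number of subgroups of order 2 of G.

3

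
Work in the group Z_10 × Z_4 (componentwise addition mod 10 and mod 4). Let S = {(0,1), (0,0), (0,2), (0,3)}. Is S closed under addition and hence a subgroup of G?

|S| = 4 divides |G| = 40, consistent with Lagrange.
S contains the identity, every element's inverse is in S, and S is closed under +: it is a subgroup.
In fact S = ⟨(0,1)⟩.

Yes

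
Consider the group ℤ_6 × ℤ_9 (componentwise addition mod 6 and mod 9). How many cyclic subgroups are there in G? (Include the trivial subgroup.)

16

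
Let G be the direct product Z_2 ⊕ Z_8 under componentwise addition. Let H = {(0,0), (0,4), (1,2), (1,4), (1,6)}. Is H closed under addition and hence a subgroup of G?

|H| = 5 does not divide |G| = 16, so by Lagrange H is not a subgroup.

No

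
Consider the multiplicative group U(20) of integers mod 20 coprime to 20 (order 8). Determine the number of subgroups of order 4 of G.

|G| = 8 and 4 | 8, so subgroups of order 4 are possible by Lagrange.
The subgroups of order 4 are: {1, 9, 11, 19}; {1, 9, 13, 17}; {1, 3, 7, 9}.
So G has 3 subgroups of order 4.

3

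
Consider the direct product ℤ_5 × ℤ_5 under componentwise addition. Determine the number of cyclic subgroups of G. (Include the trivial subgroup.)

7

Group the elements of G by the cyclic subgroup they generate; each cyclic subgroup of order d accounts for φ(d) elements.
Cyclic subgroups by order — order 1: 1; order 5: 6.
Total: 7.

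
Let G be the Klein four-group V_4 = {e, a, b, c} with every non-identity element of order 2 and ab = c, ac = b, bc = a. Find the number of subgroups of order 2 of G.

3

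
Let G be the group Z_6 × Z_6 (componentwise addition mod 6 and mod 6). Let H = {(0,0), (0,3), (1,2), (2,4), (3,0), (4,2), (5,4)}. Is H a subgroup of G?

No

|H| = 7 does not divide |G| = 36, so by Lagrange H is not a subgroup.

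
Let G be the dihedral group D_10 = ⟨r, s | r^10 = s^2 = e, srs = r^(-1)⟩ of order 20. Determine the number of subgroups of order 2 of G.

11

|G| = 20 and 2 | 20, so subgroups of order 2 are possible by Lagrange.
The subgroups of order 2 are: {e, r^2s}; {e, r^3s}; {e, r^4s}; {e, r^5}; … (11 in all).
So G has 11 subgroups of order 2.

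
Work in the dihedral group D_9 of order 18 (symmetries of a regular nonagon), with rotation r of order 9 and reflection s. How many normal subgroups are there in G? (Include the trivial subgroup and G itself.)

4

G has 16 subgroups. Checking conjugation-invariance by order — order 1: 1/1 normal; order 2: 0/9 normal; order 3: 1/1 normal; order 6: 0/3 normal; order 9: 1/1 normal; order 18: 1/1 normal.
Total normal subgroups: 4.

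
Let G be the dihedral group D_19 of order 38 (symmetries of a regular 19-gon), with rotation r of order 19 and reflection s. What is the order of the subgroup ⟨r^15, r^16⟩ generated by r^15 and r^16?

19

|⟨r^15⟩| = 19 and |⟨r^16⟩| = 19, so |H| is a multiple of lcm(19, 19) = 19 and divides |G| = 38.
Closing under the operation: H = {e, r, r^2, r^3, r^4, r^5, r^6, r^7, r^8, r^9, r^10, r^11, r^12, r^13, r^14, r^15, r^16, r^17, r^18}, so |H| = 19.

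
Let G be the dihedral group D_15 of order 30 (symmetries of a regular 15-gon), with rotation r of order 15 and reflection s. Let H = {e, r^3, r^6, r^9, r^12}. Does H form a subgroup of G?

Yes

|H| = 5 divides |G| = 30, consistent with Lagrange.
H contains the identity, every element's inverse is in H, and H is closed under ·: it is a subgroup.
In fact H = ⟨r^9⟩.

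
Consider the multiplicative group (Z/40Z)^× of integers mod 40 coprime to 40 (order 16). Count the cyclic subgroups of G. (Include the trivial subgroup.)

12

A cyclic subgroup of order d is generated by each of its φ(d) elements of order d, so the cyclic subgroups of order d number (#elements of order d)/φ(d).
Cyclic subgroups by order — order 1: 1; order 2: 7; order 4: 4.
Total: 12.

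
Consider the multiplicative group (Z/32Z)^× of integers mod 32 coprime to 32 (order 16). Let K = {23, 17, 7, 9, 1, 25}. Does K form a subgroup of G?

No

|K| = 6 does not divide |G| = 16, so by Lagrange K is not a subgroup.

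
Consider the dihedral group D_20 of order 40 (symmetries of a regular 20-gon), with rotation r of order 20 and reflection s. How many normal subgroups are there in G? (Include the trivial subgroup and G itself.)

G has 48 subgroups. Checking conjugation-invariance by order — order 1: 1/1 normal; order 2: 1/21 normal; order 4: 1/11 normal; order 5: 1/1 normal; order 8: 0/5 normal; order 10: 1/5 normal; order 20: 3/3 normal; order 40: 1/1 normal.
Total normal subgroups: 9.

9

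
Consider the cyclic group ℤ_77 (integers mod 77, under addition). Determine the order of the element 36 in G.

In ℤ_77, the order of an element a is n/gcd(a, n).
gcd(36, 77) = 1, so |⟨36⟩| = 77/1 = 77.

77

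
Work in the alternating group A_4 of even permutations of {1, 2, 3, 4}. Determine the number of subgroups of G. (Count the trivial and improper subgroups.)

10

|G| = 12, so by Lagrange every subgroup order divides 12. Divisors: 1, 2, 3, 4, 6, 12.
Subgroups by order — order 1: 1; order 2: 3; order 3: 4; order 4: 1; order 6: 0; order 12: 1.
Total: 1 + 3 + 4 + 1 + 0 + 1 = 10.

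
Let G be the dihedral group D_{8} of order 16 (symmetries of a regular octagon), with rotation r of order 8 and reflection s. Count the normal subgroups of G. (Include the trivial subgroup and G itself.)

7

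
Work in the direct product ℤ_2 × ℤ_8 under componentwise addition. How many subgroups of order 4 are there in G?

3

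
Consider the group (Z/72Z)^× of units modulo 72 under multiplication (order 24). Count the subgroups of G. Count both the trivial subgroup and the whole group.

32

|G| = 24, so by Lagrange every subgroup order divides 24. Divisors: 1, 2, 3, 4, 6, 8, 12, 24.
Subgroups by order — order 1: 1; order 2: 7; order 3: 1; order 4: 7; order 6: 7; order 8: 1; order 12: 7; order 24: 1.
Total: 1 + 7 + 1 + 7 + 7 + 1 + 7 + 1 = 32.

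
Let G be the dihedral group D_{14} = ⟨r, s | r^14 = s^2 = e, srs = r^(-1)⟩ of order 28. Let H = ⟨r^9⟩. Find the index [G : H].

2

|⟨r^9⟩| = 14 and |G| = 28.
By Lagrange, [G : H] = |G|/|H| = 28/14 = 2.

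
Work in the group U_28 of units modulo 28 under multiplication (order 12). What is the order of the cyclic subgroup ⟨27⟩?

2

Compute successive powers of 27 mod 28: 27, 1; 27^2 ≡ 1 (mod 28).
So |⟨27⟩| = 2.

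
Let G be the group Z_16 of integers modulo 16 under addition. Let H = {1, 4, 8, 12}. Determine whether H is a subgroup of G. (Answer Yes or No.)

The identity 0 ∉ H, so H is not a subgroup.

No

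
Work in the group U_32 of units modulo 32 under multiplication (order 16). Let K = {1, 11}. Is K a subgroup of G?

No

11 ∈ K but its inverse 3 ∉ K, so K is not a subgroup.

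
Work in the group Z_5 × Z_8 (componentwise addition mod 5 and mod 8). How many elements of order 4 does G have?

An element (a,b) has order lcm(ord(a), ord(b)); count pairs with lcm equal to 4.
Enumerating gives 2 such elements.

2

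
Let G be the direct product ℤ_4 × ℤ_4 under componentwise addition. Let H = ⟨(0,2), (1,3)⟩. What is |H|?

8

|⟨(0,2)⟩| = 2 and |⟨(1,3)⟩| = 4, so |H| is a multiple of lcm(2, 4) = 4 and divides |G| = 16.
Closing under the operation: H = {(0,0), (0,2), (1,1), (1,3), (2,0), (2,2), (3,1), (3,3)}, so |H| = 8.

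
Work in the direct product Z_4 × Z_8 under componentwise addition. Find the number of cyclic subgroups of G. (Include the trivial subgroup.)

14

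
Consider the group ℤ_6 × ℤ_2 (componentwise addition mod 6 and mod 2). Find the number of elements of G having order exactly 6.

6

An element (a,b) has order lcm(ord(a), ord(b)); count pairs with lcm equal to 6.
Enumerating gives 6 such elements.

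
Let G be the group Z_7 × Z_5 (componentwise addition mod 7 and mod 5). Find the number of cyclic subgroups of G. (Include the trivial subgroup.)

4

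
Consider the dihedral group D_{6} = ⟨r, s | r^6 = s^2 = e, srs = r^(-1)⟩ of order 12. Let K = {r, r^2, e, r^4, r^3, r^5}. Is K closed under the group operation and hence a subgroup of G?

Yes

|K| = 6 divides |G| = 12, consistent with Lagrange.
K contains the identity, every element's inverse is in K, and K is closed under ·: it is a subgroup.
In fact K = ⟨r^5⟩.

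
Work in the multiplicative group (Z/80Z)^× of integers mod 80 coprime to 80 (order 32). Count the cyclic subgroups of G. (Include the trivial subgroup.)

20

A cyclic subgroup of order d is generated by each of its φ(d) elements of order d, so the cyclic subgroups of order d number (#elements of order d)/φ(d).
Cyclic subgroups by order — order 1: 1; order 2: 7; order 4: 12.
Total: 20.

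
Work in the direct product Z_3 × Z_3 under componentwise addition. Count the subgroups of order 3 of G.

4

|G| = 9 and 3 | 9, so subgroups of order 3 are possible by Lagrange.
The subgroups of order 3 are: {(0,0), (0,1), (0,2)}; {(0,0), (1,0), (2,0)}; {(0,0), (1,1), (2,2)}; {(0,0), (1,2), (2,1)}.
So G has 4 subgroups of order 3.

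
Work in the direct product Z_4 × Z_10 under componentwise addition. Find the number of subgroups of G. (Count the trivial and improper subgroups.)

|G| = 40, so by Lagrange every subgroup order divides 40. Divisors: 1, 2, 4, 5, 8, 10, 20, 40.
Subgroups by order — order 1: 1; order 2: 3; order 4: 3; order 5: 1; order 8: 1; order 10: 3; order 20: 3; order 40: 1.
Total: 1 + 3 + 3 + 1 + 1 + 3 + 3 + 1 = 16.

16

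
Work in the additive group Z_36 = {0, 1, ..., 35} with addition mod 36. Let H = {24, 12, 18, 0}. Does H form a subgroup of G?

Closure fails: 18 + 24 = 6 ∉ H. So H is not a subgroup.

No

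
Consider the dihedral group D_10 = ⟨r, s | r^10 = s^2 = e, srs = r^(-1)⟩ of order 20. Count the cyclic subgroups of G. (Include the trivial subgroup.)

14

Each element a generates a cyclic subgroup ⟨a⟩; distinct elements may generate the same one (a cyclic group of order d has φ(d) generators).
Cyclic subgroups by order — order 1: 1; order 2: 11; order 5: 1; order 10: 1.
Total: 14.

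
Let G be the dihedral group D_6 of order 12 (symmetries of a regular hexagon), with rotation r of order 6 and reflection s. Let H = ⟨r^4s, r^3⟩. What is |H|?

4

|⟨r^4s⟩| = 2 and |⟨r^3⟩| = 2, so |H| is a multiple of lcm(2, 2) = 2 and divides |G| = 12.
Closing under the operation: H = {e, r^3, rs, r^4s}, so |H| = 4.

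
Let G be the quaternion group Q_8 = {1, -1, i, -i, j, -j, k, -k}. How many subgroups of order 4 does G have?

|G| = 8 and 4 | 8, so subgroups of order 4 are possible by Lagrange.
The subgroups of order 4 are: {1, -1, i, -i}; {1, -1, j, -j}; {1, -1, k, -k}.
So G has 3 subgroups of order 4.

3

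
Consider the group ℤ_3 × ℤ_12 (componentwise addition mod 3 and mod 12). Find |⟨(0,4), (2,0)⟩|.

|⟨(0,4)⟩| = 3 and |⟨(2,0)⟩| = 3, so |H| is a multiple of lcm(3, 3) = 3 and divides |G| = 36.
Closing under the operation: H = {(0,0), (0,4), (0,8), (1,0), (1,4), (1,8), (2,0), (2,4), (2,8)}, so |H| = 9.

9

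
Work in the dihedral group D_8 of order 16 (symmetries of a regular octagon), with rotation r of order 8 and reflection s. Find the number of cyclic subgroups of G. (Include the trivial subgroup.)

A cyclic subgroup of order d is generated by each of its φ(d) elements of order d, so the cyclic subgroups of order d number (#elements of order d)/φ(d).
Cyclic subgroups by order — order 1: 1; order 2: 9; order 4: 1; order 8: 1.
Total: 12.

12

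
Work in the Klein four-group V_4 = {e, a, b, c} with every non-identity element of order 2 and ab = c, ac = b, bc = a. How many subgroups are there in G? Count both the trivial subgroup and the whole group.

5

|G| = 4, so by Lagrange every subgroup order divides 4. Divisors: 1, 2, 4.
Subgroups by order — order 1: 1; order 2: 3; order 4: 1.
Total: 1 + 3 + 1 = 5.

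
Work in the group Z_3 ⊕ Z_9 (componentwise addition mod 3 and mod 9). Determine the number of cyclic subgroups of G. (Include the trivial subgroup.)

A cyclic subgroup of order d is generated by each of its φ(d) elements of order d, so the cyclic subgroups of order d number (#elements of order d)/φ(d).
Cyclic subgroups by order — order 1: 1; order 3: 4; order 9: 3.
Total: 8.

8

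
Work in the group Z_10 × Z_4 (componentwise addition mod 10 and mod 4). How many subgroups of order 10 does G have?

3

|G| = 40 and 10 | 40, so subgroups of order 10 are possible by Lagrange.
The subgroups of order 10 are: {(0,0), (0,2), (2,0), (2,2), (4,0), (4,2), (6,0), (6,2), (8,0), (8,2)}; {(0,0), (1,0), (2,0), (3,0), (4,0), (5,0), (6,0), (7,0), (8,0), (9,0)}; {(0,0), (1,2), (2,0), (3,2), (4,0), (5,2), (6,0), (7,2), (8,0), (9,2)}.
So G has 3 subgroups of order 10.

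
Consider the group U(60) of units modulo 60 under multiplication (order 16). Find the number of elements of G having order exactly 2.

7

The elements of order 2 are: 11, 19, 29, 31, 41, 49, 59.
That's 7.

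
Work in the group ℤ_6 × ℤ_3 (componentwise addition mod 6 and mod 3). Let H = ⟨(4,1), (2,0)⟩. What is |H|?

|⟨(4,1)⟩| = 3 and |⟨(2,0)⟩| = 3, so |H| is a multiple of lcm(3, 3) = 3 and divides |G| = 18.
Closing under the operation: H = {(0,0), (0,1), (0,2), (2,0), (2,1), (2,2), (4,0), (4,1), (4,2)}, so |H| = 9.

9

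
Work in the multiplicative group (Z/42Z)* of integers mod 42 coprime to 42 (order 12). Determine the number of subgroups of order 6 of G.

3

|G| = 12 and 6 | 12, so subgroups of order 6 are possible by Lagrange.
The subgroups of order 6 are: {1, 11, 23, 25, 29, 37}; {1, 13, 19, 25, 31, 37}; {1, 5, 17, 25, 37, 41}.
So G has 3 subgroups of order 6.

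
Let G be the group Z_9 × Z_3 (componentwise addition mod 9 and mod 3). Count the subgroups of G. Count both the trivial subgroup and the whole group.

10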